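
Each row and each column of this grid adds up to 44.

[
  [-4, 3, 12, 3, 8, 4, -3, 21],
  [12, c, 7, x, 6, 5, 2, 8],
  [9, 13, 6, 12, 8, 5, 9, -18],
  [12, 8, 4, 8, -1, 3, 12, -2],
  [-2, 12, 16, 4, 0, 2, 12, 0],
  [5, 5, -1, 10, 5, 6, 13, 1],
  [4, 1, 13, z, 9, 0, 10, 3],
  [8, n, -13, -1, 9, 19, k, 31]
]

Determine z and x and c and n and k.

The known cells in column 7 total 55, leaving 44 − 55 = -11 for the blank.
The known cells in row 8 total 42, leaving 44 − 42 = 2 for the blank.
The known cells in column 2 total 44, leaving 44 − 44 = 0 for the blank.
The known cells in row 7 total 40, leaving 44 − 40 = 4 for the blank.
The known cells in row 2 total 40, leaving 44 − 40 = 4 for the blank.

z = 4, x = 4, c = 0, n = 2, k = -11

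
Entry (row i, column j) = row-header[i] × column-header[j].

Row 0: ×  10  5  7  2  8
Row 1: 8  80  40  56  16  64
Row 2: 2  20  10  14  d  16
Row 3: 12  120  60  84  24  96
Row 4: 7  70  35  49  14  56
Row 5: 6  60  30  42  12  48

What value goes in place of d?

2 × 2 = 4.

4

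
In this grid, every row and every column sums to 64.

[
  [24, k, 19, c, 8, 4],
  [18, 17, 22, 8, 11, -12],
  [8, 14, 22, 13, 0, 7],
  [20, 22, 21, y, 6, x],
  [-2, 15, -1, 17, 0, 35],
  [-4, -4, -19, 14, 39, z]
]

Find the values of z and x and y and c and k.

z = 38, x = -8, y = 3, c = 9, k = 0

Column 2: 17 + 14 + 22 + 15 − 4 = 64, so its missing entry is 64 − 64 = 0.
Row 6: -4 − 4 − 19 + 14 + 39 = 26, so its missing entry is 64 − 26 = 38.
Row 1: 24 + 0 + 19 + 8 + 4 = 55, so its missing entry is 64 − 55 = 9.
Column 4: 9 + 8 + 13 + 17 + 14 = 61, so its missing entry is 64 − 61 = 3.
Row 4: 20 + 22 + 21 + 3 + 6 = 72, so its missing entry is 64 − 72 = -8.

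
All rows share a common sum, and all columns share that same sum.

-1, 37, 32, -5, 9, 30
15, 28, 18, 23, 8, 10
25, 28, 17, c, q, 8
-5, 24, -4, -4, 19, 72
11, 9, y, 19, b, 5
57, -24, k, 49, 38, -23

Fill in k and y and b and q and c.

k = 5, y = 34, b = 24, q = 4, c = 20

Rows 1 and 2 both sum to 102, so that's the common total.
Column 4 has -5 + 23 − 4 + 19 + 49 = 82; the blank must be 102 − 82 = 20.
Row 3 has 25 + 28 + 17 + 20 + 8 = 98; the blank must be 102 − 98 = 4.
Column 5 has 9 + 8 + 4 + 19 + 38 = 78; the blank must be 102 − 78 = 24.
Row 5 has 11 + 9 + 19 + 24 + 5 = 68; the blank must be 102 − 68 = 34.
Row 6 has 57 − 24 + 49 + 38 − 23 = 97; the blank must be 102 − 97 = 5.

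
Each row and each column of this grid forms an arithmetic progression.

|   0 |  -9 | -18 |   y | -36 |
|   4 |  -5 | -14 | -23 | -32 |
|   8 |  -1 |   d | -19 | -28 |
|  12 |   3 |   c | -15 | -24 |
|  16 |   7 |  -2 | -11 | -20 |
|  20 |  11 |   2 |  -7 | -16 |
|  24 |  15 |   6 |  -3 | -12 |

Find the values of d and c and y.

Along each row the entries change by -9 per step; down each column they change by 4.
Row 3: from 8 at column 1, stepping by -9 to column 3 gives -10.
Row 4: from 12 at column 1, stepping by -9 to column 3 gives -6.
Row 1: from 0 at column 1, stepping by -9 to column 4 gives -27.

d = -10, c = -6, y = -27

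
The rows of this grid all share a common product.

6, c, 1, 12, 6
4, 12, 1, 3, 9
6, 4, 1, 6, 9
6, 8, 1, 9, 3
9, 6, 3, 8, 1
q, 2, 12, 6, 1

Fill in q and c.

q = 9, c = 3

Rows 3 and 5 each multiply to 1296, so every row has product 1296.
Row 6: 2×12×6×1 = 144, so the missing entry is 1296 ÷ 144 = 9.
Row 1: 6×1×12×6 = 432, so the missing entry is 1296 ÷ 432 = 3.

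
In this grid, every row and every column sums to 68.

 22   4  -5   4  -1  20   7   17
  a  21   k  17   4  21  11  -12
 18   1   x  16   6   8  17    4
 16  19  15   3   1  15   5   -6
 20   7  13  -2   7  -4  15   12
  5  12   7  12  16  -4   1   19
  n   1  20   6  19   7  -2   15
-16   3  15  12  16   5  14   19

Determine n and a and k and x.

Row 3: 18 + 1 + 16 + 6 + 8 + 17 + 4 = 70, so its missing entry is 68 − 70 = -2.
Column 3: -5 − 2 + 15 + 13 + 7 + 20 + 15 = 63, so its missing entry is 68 − 63 = 5.
Row 2: 21 + 5 + 17 + 4 + 21 + 11 − 12 = 67, so its missing entry is 68 − 67 = 1.
Row 7: 1 + 20 + 6 + 19 + 7 − 2 + 15 = 66, so its missing entry is 68 − 66 = 2.

n = 2, a = 1, k = 5, x = -2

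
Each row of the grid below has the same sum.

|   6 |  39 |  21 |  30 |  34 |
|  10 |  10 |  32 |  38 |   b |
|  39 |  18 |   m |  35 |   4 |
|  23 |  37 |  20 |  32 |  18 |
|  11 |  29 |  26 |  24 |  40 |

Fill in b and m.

b = 40, m = 34

The complete rows each total 130.
Row 2 is missing 130 − 90 = 40 (since 10 + 10 + 32 + 38 = 90).
Row 3 is missing 130 − 96 = 34 (since 39 + 18 + 35 + 4 = 96).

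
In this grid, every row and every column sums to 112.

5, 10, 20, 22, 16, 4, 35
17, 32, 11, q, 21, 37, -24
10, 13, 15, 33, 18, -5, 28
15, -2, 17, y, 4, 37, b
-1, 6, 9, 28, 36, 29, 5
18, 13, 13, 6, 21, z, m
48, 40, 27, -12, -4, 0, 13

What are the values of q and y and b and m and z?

Column 6 has 4 + 37 − 5 + 37 + 29 + 0 = 102; the blank must be 112 − 102 = 10.
Row 6 has 18 + 13 + 13 + 6 + 21 + 10 = 81; the blank must be 112 − 81 = 31.
Column 7 has 35 − 24 + 28 + 5 + 31 + 13 = 88; the blank must be 112 − 88 = 24.
Row 4 has 15 − 2 + 17 + 4 + 37 + 24 = 95; the blank must be 112 − 95 = 17.
Row 2 has 17 + 32 + 11 + 21 + 37 − 24 = 94; the blank must be 112 − 94 = 18.

q = 18, y = 17, b = 24, m = 31, z = 10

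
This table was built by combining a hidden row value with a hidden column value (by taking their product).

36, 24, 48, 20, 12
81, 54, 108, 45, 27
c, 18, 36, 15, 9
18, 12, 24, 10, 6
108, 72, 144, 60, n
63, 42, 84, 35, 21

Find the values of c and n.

Each row is a constant multiple of every other row — this is a multiplication table with the headers hidden.
Row 3 is 15/20 = 3/4 times row 1, so its entry in column 1 is 36 × 3/4 = 27.
Row 5 is 60/20 = 3/1 times row 1, so its entry in column 5 is 12 × 3/1 = 36.

c = 27, n = 36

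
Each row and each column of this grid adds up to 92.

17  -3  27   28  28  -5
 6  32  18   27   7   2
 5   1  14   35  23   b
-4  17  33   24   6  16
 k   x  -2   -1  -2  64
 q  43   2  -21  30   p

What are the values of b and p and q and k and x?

Row 3 has 5 + 1 + 14 + 35 + 23 = 78; the blank must be 92 − 78 = 14.
Column 6 has -5 + 2 + 14 + 16 + 64 = 91; the blank must be 92 − 91 = 1.
Row 6 has 43 + 2 − 21 + 30 + 1 = 55; the blank must be 92 − 55 = 37.
Column 1 has 17 + 6 + 5 − 4 + 37 = 61; the blank must be 92 − 61 = 31.
Row 5 has 31 − 2 − 1 − 2 + 64 = 90; the blank must be 92 − 90 = 2.

b = 14, p = 1, q = 37, k = 31, x = 2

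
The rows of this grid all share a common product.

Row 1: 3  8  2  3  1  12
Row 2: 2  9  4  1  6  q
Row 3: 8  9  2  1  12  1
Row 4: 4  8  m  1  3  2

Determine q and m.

q = 4, m = 9

Rows 1 and 3 each multiply to 1728, so every row has product 1728.
Row 2: 2×9×4×1×6 = 432, so the missing entry is 1728 ÷ 432 = 4.
Row 4: 4×8×1×3×2 = 192, so the missing entry is 1728 ÷ 192 = 9.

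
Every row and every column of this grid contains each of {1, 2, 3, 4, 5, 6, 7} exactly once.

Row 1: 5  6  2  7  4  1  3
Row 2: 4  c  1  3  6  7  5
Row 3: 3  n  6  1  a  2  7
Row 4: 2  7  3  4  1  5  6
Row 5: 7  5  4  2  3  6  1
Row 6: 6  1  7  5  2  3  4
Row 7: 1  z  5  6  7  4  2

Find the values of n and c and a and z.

For row 7, column 2: row 7 already has {1, 2, 4, 5, 6, 7}; that leaves 3.
Cell (2,2): row 2 already has {1, 3, 4, 5, 6, 7} → 2.
For row 3, column 2: column 2 already has {1, 2, 3, 5, 6, 7}; that leaves 4.
For row 3, column 5: row 3 already has {1, 2, 3, 4, 6, 7}; that leaves 5.

n = 4, c = 2, a = 5, z = 3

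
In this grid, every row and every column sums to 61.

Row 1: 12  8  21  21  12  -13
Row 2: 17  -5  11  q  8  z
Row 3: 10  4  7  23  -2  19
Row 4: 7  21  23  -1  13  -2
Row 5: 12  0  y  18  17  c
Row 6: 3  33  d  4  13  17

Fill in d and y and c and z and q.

d = -9, y = 8, c = 6, z = 34, q = -4

Column 4: 21 + 23 − 1 + 18 + 4 = 65, so its missing entry is 61 − 65 = -4.
Row 2: 17 − 5 + 11 − 4 + 8 = 27, so its missing entry is 61 − 27 = 34.
Column 6: -13 + 34 + 19 − 2 + 17 = 55, so its missing entry is 61 − 55 = 6.
Row 5: 12 + 0 + 18 + 17 + 6 = 53, so its missing entry is 61 − 53 = 8.
Row 6: 3 + 33 + 4 + 13 + 17 = 70, so its missing entry is 61 − 70 = -9.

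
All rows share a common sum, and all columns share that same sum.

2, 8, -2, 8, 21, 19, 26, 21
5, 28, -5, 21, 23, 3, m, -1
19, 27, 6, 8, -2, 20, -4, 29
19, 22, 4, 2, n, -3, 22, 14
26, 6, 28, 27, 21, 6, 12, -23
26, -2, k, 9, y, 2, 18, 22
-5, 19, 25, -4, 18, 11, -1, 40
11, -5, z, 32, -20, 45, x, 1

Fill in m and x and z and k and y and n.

Rows 1 and 3 both sum to 103, so that's the common total.
Row 4: 19 + 22 + 4 + 2 − 3 + 22 + 14 = 80, so its missing entry is 103 − 80 = 23.
Column 5: 21 + 23 − 2 + 23 + 21 + 18 − 20 = 84, so its missing entry is 103 − 84 = 19.
Row 2: 5 + 28 − 5 + 21 + 23 + 3 − 1 = 74, so its missing entry is 103 − 74 = 29.
Column 7: 26 + 29 − 4 + 22 + 12 + 18 − 1 = 102, so its missing entry is 103 − 102 = 1.
Row 8: 11 − 5 + 32 − 20 + 45 + 1 + 1 = 65, so its missing entry is 103 − 65 = 38.
Row 6: 26 − 2 + 9 + 19 + 2 + 18 + 22 = 94, so its missing entry is 103 − 94 = 9.

m = 29, x = 1, z = 38, k = 9, y = 19, n = 23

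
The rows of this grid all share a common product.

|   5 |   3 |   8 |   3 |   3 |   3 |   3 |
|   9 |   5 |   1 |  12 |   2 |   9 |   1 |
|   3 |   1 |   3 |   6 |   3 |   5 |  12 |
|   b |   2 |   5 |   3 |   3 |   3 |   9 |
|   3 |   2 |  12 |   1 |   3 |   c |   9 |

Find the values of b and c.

b = 4, c = 5

Rows 1 and 2 each multiply to 9720, so every row has product 9720.
Row 4: 2×5×3×3×3×9 = 2430, so the missing entry is 9720 ÷ 2430 = 4.
Row 5: 3×2×12×1×3×9 = 1944, so the missing entry is 9720 ÷ 1944 = 5.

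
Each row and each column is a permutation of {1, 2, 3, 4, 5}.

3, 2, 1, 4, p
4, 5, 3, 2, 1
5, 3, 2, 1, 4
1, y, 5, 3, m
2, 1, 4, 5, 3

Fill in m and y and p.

Cell (4,2): column 2 already has {1, 2, 3, 5} → 4.
For row 1, column 5: row 1 already has {1, 2, 3, 4}; that leaves 5.
At (row 4, col 5): row 4 already has {1, 3, 4, 5}, so the value is 2.

m = 2, y = 4, p = 5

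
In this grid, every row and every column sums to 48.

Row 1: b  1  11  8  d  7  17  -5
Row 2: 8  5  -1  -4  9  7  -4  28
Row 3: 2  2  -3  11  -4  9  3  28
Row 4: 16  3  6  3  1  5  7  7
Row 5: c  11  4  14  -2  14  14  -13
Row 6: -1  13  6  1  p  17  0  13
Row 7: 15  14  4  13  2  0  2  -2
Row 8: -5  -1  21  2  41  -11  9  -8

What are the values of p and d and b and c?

Row 6: -1 + 13 + 6 + 1 + 17 + 0 + 13 = 49, so its missing entry is 48 − 49 = -1.
Row 5: 11 + 4 + 14 − 2 + 14 + 14 − 13 = 42, so its missing entry is 48 − 42 = 6.
Column 5: 9 − 4 + 1 − 2 − 1 + 2 + 41 = 46, so its missing entry is 48 − 46 = 2.
Row 1: 1 + 11 + 8 + 2 + 7 + 17 − 5 = 41, so its missing entry is 48 − 41 = 7.

p = -1, d = 2, b = 7, c = 6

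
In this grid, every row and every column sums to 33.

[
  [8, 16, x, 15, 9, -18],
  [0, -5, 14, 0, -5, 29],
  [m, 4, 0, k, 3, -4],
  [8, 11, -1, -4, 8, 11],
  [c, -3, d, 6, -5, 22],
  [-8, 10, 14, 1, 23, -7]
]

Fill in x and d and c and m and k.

Column 4: 15 + 0 − 4 + 6 + 1 = 18, so its missing entry is 33 − 18 = 15.
Row 3: 4 + 0 + 15 + 3 − 4 = 18, so its missing entry is 33 − 18 = 15.
Column 1: 8 + 0 + 15 + 8 − 8 = 23, so its missing entry is 33 − 23 = 10.
Row 5: 10 − 3 + 6 − 5 + 22 = 30, so its missing entry is 33 − 30 = 3.
Row 1: 8 + 16 + 15 + 9 − 18 = 30, so its missing entry is 33 − 30 = 3.

x = 3, d = 3, c = 10, m = 15, k = 15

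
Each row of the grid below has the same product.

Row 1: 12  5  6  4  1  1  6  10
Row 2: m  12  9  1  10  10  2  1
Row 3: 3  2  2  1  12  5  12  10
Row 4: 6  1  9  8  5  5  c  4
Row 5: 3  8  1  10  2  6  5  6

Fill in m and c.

m = 4, c = 2

Rows 1 and 5 each multiply to 86400, so every row has product 86400.
Row 2: 12×9×1×10×10×2×1 = 21600, so the missing entry is 86400 ÷ 21600 = 4.
Row 4: 6×1×9×8×5×5×4 = 43200, so the missing entry is 86400 ÷ 43200 = 2.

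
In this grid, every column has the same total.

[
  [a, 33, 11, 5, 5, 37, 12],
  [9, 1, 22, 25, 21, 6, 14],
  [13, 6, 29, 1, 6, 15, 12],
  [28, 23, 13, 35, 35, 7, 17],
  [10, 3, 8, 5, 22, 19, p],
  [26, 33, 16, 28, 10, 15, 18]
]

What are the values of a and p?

a = 13, p = 26

Columns 4 and 6 both add up to 99, so every column sums to 99.
Column 1: 9 + 13 + 28 + 10 + 26 = 86, so the missing entry is 99 − 86 = 13.
Column 7: 12 + 14 + 12 + 17 + 18 = 73, so the missing entry is 99 − 73 = 26.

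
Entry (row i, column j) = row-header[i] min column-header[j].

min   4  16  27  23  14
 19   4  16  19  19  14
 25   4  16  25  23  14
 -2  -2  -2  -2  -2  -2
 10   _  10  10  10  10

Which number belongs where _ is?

4

min(10, 4) = 4.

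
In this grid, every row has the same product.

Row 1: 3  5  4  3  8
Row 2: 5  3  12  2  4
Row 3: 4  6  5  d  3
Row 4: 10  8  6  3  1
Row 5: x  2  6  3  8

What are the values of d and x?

Rows 1 and 2 each multiply to 1440, so every row has product 1440.
Row 3: 4×6×5×3 = 360, so the missing entry is 1440 ÷ 360 = 4.
Row 5: 2×6×3×8 = 288, so the missing entry is 1440 ÷ 288 = 5.

d = 4, x = 5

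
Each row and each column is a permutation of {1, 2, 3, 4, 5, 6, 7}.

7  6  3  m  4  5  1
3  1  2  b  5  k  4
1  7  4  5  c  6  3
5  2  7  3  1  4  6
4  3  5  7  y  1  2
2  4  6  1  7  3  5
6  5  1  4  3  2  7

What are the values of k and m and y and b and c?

Cell (5,5): row 5 already has {1, 2, 3, 4, 5, 7} → 6.
For row 3, column 5: row 3 already has {1, 3, 4, 5, 6, 7}; that leaves 2.
For row 2, column 6: column 6 already has {1, 2, 3, 4, 5, 6}; that leaves 7.
At (row 1, col 4): row 1 already has {1, 3, 4, 5, 6, 7}, so the value is 2.
Cell (2,4): row 2 already has {1, 2, 3, 4, 5, 7} → 6.

k = 7, m = 2, y = 6, b = 6, c = 2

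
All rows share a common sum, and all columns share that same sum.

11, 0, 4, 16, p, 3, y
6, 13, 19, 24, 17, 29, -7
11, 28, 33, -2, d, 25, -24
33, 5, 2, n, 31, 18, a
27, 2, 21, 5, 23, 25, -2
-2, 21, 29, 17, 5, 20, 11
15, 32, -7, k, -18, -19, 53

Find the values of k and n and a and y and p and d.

k = 45, n = -4, a = 16, y = 54, p = 13, d = 30

Rows 2 and 5 both sum to 101, so that's the common total.
Row 3: 11 + 28 + 33 − 2 + 25 − 24 = 71, so its missing entry is 101 − 71 = 30.
Column 5: 17 + 30 + 31 + 23 + 5 − 18 = 88, so its missing entry is 101 − 88 = 13.
Row 1: 11 + 0 + 4 + 16 + 13 + 3 = 47, so its missing entry is 101 − 47 = 54.
Column 7: 54 − 7 − 24 − 2 + 11 + 53 = 85, so its missing entry is 101 − 85 = 16.
Row 4: 33 + 5 + 2 + 31 + 18 + 16 = 105, so its missing entry is 101 − 105 = -4.
Row 7: 15 + 32 − 7 − 18 − 19 + 53 = 56, so its missing entry is 101 − 56 = 45.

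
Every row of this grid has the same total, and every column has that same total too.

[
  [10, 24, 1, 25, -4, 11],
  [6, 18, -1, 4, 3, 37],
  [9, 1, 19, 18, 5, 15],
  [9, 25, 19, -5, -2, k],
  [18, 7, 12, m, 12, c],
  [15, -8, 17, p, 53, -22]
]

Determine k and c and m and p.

k = 21, c = 5, m = 13, p = 12

Rows 1 and 2 both sum to 67, so that's the common total.
Row 6 has 15 − 8 + 17 + 53 − 22 = 55; the blank must be 67 − 55 = 12.
Row 4 has 9 + 25 + 19 − 5 − 2 = 46; the blank must be 67 − 46 = 21.
Column 6 has 11 + 37 + 15 + 21 − 22 = 62; the blank must be 67 − 62 = 5.
Row 5 has 18 + 7 + 12 + 12 + 5 = 54; the blank must be 67 − 54 = 13.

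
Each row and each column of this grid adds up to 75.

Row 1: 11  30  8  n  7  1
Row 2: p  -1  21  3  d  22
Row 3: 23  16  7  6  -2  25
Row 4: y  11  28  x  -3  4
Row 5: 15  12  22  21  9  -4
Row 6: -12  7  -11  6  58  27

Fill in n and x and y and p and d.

The known cells in row 1 total 57, leaving 75 − 57 = 18 for the blank.
The known cells in column 5 total 69, leaving 75 − 69 = 6 for the blank.
The known cells in column 4 total 54, leaving 75 − 54 = 21 for the blank.
The known cells in row 4 total 61, leaving 75 − 61 = 14 for the blank.
The known cells in row 2 total 51, leaving 75 − 51 = 24 for the blank.

n = 18, x = 21, y = 14, p = 24, d = 6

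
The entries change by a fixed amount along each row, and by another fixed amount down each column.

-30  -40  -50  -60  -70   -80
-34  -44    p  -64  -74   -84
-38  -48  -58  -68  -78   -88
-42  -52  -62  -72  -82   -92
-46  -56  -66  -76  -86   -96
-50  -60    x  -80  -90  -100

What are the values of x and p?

Along each row the entries change by -10 per step; down each column they change by -4.
Row 6: from -50 at column 1, stepping by -10 to column 3 gives -70.
Row 2: from -34 at column 1, stepping by -10 to column 3 gives -54.

x = -70, p = -54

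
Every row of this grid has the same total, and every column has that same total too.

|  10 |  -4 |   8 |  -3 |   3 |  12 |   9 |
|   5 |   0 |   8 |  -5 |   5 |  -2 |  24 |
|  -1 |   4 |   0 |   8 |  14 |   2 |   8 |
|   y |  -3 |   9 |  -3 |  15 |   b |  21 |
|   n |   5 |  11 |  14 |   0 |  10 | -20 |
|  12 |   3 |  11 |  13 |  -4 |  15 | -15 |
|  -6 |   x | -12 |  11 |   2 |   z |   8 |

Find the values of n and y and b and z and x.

Rows 1 and 2 both sum to 35, so that's the common total.
Row 5: 5 + 11 + 14 + 0 + 10 − 20 = 20, so its missing entry is 35 − 20 = 15.
Column 2: -4 + 0 + 4 − 3 + 5 + 3 = 5, so its missing entry is 35 − 5 = 30.
Row 7: -6 + 30 − 12 + 11 + 2 + 8 = 33, so its missing entry is 35 − 33 = 2.
Column 1: 10 + 5 − 1 + 15 + 12 − 6 = 35, so its missing entry is 35 − 35 = 0.
Row 4: 0 − 3 + 9 − 3 + 15 + 21 = 39, so its missing entry is 35 − 39 = -4.

n = 15, y = 0, b = -4, z = 2, x = 30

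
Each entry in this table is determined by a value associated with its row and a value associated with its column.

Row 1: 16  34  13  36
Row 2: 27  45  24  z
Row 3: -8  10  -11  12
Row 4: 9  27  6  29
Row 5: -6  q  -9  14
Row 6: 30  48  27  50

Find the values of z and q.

z = 47, q = 12

The difference between any two rows is the same in every column — this is an addition table with the headers hidden.
Row 2 minus row 1 is 27 − 16 = 11, so its entry in column 4 is 36 + 11 = 47.
Row 5 minus row 1 is -6 − 16 = -22, so its entry in column 2 is 34 + (-22) = 12.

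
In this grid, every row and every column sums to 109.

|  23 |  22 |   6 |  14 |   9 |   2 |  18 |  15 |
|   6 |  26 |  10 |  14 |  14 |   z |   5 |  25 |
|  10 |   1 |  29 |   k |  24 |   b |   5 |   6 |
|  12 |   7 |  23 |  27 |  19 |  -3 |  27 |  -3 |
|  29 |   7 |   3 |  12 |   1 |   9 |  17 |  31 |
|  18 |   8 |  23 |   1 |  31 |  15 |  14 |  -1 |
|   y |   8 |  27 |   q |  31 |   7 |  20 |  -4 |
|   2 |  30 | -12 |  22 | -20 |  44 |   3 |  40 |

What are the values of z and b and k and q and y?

Row 2: 6 + 26 + 10 + 14 + 14 + 5 + 25 = 100, so its missing entry is 109 − 100 = 9.
Column 6: 2 + 9 − 3 + 9 + 15 + 7 + 44 = 83, so its missing entry is 109 − 83 = 26.
Row 3: 10 + 1 + 29 + 24 + 26 + 5 + 6 = 101, so its missing entry is 109 − 101 = 8.
Column 1: 23 + 6 + 10 + 12 + 29 + 18 + 2 = 100, so its missing entry is 109 − 100 = 9.
Row 7: 9 + 8 + 27 + 31 + 7 + 20 − 4 = 98, so its missing entry is 109 − 98 = 11.

z = 9, b = 26, k = 8, q = 11, y = 9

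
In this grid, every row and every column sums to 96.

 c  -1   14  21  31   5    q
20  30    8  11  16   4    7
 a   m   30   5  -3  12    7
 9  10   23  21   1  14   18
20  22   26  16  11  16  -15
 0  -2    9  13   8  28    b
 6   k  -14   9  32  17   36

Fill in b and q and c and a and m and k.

b = 40, q = 3, c = 23, a = 18, m = 27, k = 10

Row 7 has 6 − 14 + 9 + 32 + 17 + 36 = 86; the blank must be 96 − 86 = 10.
Column 2 has -1 + 30 + 10 + 22 − 2 + 10 = 69; the blank must be 96 − 69 = 27.
Row 3 has 27 + 30 + 5 − 3 + 12 + 7 = 78; the blank must be 96 − 78 = 18.
Column 1 has 20 + 18 + 9 + 20 + 0 + 6 = 73; the blank must be 96 − 73 = 23.
Row 1 has 23 − 1 + 14 + 21 + 31 + 5 = 93; the blank must be 96 − 93 = 3.
Row 6 has 0 − 2 + 9 + 13 + 8 + 28 = 56; the blank must be 96 − 56 = 40.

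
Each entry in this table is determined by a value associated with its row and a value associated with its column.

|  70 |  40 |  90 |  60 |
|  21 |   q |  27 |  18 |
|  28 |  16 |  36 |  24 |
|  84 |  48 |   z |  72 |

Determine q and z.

q = 12, z = 108

Each row is a constant multiple of every other row — this is a multiplication table with the headers hidden.
Row 2 is 21/70 = 3/10 times row 1, so its entry in column 2 is 40 × 3/10 = 12.
Row 4 is 84/70 = 6/5 times row 1, so its entry in column 3 is 90 × 6/5 = 108.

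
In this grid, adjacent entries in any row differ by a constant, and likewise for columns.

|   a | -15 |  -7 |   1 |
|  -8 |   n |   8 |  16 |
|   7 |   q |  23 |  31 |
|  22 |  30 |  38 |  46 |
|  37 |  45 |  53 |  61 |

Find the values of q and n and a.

Along each row the entries change by 8 per step; down each column they change by 15.
Row 3: from 7 at column 1, stepping by 8 to column 2 gives 15.
Row 2: from -8 at column 1, stepping by 8 to column 2 gives 0.
Row 1: from -15 at column 2, stepping by 8 to column 1 gives -23.

q = 15, n = 0, a = -23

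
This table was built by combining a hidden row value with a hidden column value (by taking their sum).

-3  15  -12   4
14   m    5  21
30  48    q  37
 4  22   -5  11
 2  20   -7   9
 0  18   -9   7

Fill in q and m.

The difference between any two rows is the same in every column — this is an addition table with the headers hidden.
Row 3 minus row 1 is 30 − (-3) = 33, so its entry in column 3 is -12 + 33 = 21.
Row 2 minus row 1 is 14 − (-3) = 17, so its entry in column 2 is 15 + 17 = 32.

q = 21, m = 32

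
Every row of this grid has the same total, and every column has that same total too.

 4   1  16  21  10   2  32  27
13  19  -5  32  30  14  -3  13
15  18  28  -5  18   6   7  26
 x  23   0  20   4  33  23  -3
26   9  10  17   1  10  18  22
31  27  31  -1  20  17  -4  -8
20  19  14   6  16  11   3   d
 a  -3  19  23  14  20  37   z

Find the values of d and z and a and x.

d = 24, z = 12, a = -9, x = 13

Rows 1 and 2 both sum to 113, so that's the common total.
The known cells in row 7 total 89, leaving 113 − 89 = 24 for the blank.
The known cells in column 8 total 101, leaving 113 − 101 = 12 for the blank.
The known cells in row 8 total 122, leaving 113 − 122 = -9 for the blank.
The known cells in row 4 total 100, leaving 113 − 100 = 13 for the blank.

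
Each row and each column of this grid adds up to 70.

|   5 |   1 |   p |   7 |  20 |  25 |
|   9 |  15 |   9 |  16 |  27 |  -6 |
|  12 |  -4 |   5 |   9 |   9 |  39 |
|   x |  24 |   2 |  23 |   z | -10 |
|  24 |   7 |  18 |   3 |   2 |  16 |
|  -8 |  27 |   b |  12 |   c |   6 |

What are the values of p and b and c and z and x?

The known cells in column 1 total 42, leaving 70 − 42 = 28 for the blank.
The known cells in row 4 total 67, leaving 70 − 67 = 3 for the blank.
The known cells in column 5 total 61, leaving 70 − 61 = 9 for the blank.
The known cells in row 1 total 58, leaving 70 − 58 = 12 for the blank.
The known cells in row 6 total 46, leaving 70 − 46 = 24 for the blank.

p = 12, b = 24, c = 9, z = 3, x = 28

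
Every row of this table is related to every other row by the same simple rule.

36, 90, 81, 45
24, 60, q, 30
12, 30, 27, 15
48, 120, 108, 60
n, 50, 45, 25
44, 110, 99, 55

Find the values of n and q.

n = 20, q = 54

Each row is a constant multiple of every other row — this is a multiplication table with the headers hidden.
Row 5 is 50/90 = 5/9 times row 1, so its entry in column 1 is 36 × 5/9 = 20.
Row 2 is 60/90 = 2/3 times row 1, so its entry in column 3 is 81 × 2/3 = 54.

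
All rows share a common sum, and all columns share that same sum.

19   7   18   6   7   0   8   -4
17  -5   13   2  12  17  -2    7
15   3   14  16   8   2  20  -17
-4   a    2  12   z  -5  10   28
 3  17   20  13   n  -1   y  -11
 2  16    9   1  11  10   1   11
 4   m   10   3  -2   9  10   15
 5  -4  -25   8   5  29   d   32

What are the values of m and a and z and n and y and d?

Rows 1 and 2 both sum to 61, so that's the common total.
The known cells in row 7 total 49, leaving 61 − 49 = 12 for the blank.
The known cells in column 2 total 46, leaving 61 − 46 = 15 for the blank.
The known cells in row 4 total 58, leaving 61 − 58 = 3 for the blank.
The known cells in column 5 total 44, leaving 61 − 44 = 17 for the blank.
The known cells in row 5 total 58, leaving 61 − 58 = 3 for the blank.
The known cells in row 8 total 50, leaving 61 − 50 = 11 for the blank.

m = 12, a = 15, z = 3, n = 17, y = 3, d = 11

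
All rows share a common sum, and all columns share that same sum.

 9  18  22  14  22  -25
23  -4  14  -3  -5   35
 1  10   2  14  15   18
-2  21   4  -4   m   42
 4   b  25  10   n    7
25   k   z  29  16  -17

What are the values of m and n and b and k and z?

Rows 1 and 2 both sum to 60, so that's the common total.
Row 4: -2 + 21 + 4 − 4 + 42 = 61, so its missing entry is 60 − 61 = -1.
Column 5: 22 − 5 + 15 − 1 + 16 = 47, so its missing entry is 60 − 47 = 13.
Row 5: 4 + 25 + 10 + 13 + 7 = 59, so its missing entry is 60 − 59 = 1.
Column 2: 18 − 4 + 10 + 21 + 1 = 46, so its missing entry is 60 − 46 = 14.
Row 6: 25 + 14 + 29 + 16 − 17 = 67, so its missing entry is 60 − 67 = -7.

m = -1, n = 13, b = 1, k = 14, z = -7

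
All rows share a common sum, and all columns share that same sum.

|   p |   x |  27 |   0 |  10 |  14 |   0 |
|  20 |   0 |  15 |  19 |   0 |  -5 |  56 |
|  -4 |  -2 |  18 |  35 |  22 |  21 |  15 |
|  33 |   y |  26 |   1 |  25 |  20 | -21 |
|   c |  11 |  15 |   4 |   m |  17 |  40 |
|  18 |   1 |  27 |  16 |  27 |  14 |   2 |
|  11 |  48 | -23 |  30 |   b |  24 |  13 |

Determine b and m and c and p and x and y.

b = 2, m = 19, c = -1, p = 28, x = 26, y = 21

Rows 2 and 3 both sum to 105, so that's the common total.
The known cells in row 4 total 84, leaving 105 − 84 = 21 for the blank.
The known cells in column 2 total 79, leaving 105 − 79 = 26 for the blank.
The known cells in row 1 total 77, leaving 105 − 77 = 28 for the blank.
The known cells in column 1 total 106, leaving 105 − 106 = -1 for the blank.
The known cells in row 5 total 86, leaving 105 − 86 = 19 for the blank.
The known cells in row 7 total 103, leaving 105 − 103 = 2 for the blank.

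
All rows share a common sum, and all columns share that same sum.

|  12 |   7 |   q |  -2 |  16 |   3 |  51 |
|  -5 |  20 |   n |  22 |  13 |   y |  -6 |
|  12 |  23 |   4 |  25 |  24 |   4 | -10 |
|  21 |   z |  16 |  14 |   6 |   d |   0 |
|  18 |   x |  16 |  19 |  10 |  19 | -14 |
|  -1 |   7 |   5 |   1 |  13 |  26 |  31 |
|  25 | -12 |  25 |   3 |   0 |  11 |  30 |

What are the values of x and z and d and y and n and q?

x = 14, z = 23, d = 2, y = 17, n = 21, q = -5

Rows 3 and 6 both sum to 82, so that's the common total.
Row 1 has 12 + 7 − 2 + 16 + 3 + 51 = 87; the blank must be 82 − 87 = -5.
Column 3 has -5 + 4 + 16 + 16 + 5 + 25 = 61; the blank must be 82 − 61 = 21.
Row 2 has -5 + 20 + 21 + 22 + 13 − 6 = 65; the blank must be 82 − 65 = 17.
Row 5 has 18 + 16 + 19 + 10 + 19 − 14 = 68; the blank must be 82 − 68 = 14.
Column 2 has 7 + 20 + 23 + 14 + 7 − 12 = 59; the blank must be 82 − 59 = 23.
Row 4 has 21 + 23 + 16 + 14 + 6 + 0 = 80; the blank must be 82 − 80 = 2.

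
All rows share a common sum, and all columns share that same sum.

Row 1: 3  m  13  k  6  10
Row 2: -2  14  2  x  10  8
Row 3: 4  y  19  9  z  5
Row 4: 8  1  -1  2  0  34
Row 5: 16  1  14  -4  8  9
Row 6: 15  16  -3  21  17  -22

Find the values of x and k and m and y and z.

x = 12, k = 4, m = 8, y = 4, z = 3

Rows 4 and 5 both sum to 44, so that's the common total.
Column 5 has 6 + 10 + 0 + 8 + 17 = 41; the blank must be 44 − 41 = 3.
Row 3 has 4 + 19 + 9 + 3 + 5 = 40; the blank must be 44 − 40 = 4.
Column 2 has 14 + 4 + 1 + 1 + 16 = 36; the blank must be 44 − 36 = 8.
Row 1 has 3 + 8 + 13 + 6 + 10 = 40; the blank must be 44 − 40 = 4.
Row 2 has -2 + 14 + 2 + 10 + 8 = 32; the blank must be 44 − 32 = 12.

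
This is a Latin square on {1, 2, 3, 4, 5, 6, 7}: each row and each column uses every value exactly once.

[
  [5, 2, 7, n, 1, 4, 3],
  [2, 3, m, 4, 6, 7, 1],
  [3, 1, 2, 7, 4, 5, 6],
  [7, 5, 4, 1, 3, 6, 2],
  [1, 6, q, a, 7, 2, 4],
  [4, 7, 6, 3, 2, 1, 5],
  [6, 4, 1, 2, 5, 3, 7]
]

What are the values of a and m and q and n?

At (row 1, col 4): row 1 already has {1, 2, 3, 4, 5, 7}, so the value is 6.
At (row 2, col 3): row 2 already has {1, 2, 3, 4, 6, 7}, so the value is 5.
At (row 5, col 3): column 3 already has {1, 2, 4, 5, 6, 7}, so the value is 3.
Cell (5,4): row 5 already has {1, 2, 3, 4, 6, 7} → 5.

a = 5, m = 5, q = 3, n = 6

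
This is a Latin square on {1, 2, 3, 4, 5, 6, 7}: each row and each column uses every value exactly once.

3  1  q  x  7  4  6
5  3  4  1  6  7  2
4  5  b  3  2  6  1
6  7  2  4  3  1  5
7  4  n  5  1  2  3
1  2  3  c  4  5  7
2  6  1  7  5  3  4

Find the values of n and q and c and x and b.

n = 6, q = 5, c = 6, x = 2, b = 7

Cell (5,3): row 5 already has {1, 2, 3, 4, 5, 7} → 6.
At (row 3, col 3): row 3 already has {1, 2, 3, 4, 5, 6}, so the value is 7.
At (row 1, col 3): column 3 already has {1, 2, 3, 4, 6, 7}, so the value is 5.
For row 1, column 4: row 1 already has {1, 3, 4, 5, 6, 7}; that leaves 2.
At (row 6, col 4): row 6 already has {1, 2, 3, 4, 5, 7}, so the value is 6.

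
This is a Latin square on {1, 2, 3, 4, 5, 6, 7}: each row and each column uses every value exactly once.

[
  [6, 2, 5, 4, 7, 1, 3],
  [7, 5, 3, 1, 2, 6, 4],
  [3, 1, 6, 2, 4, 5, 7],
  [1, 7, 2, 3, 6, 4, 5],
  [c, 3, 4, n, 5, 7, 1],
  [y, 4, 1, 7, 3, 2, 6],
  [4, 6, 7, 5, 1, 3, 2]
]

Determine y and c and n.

At (row 6, col 1): row 6 already has {1, 2, 3, 4, 6, 7}, so the value is 5.
Cell (5,1): column 1 already has {1, 3, 4, 5, 6, 7} → 2.
Cell (5,4): row 5 already has {1, 2, 3, 4, 5, 7} → 6.

y = 5, c = 2, n = 6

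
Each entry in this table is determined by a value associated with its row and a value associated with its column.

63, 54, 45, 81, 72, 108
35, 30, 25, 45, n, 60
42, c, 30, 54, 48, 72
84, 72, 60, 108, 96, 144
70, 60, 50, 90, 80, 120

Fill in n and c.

n = 40, c = 36

Each row is a constant multiple of every other row — this is a multiplication table with the headers hidden.
Row 2 is 25/45 = 5/9 times row 1, so its entry in column 5 is 72 × 5/9 = 40.
Row 3 is 30/45 = 2/3 times row 1, so its entry in column 2 is 54 × 2/3 = 36.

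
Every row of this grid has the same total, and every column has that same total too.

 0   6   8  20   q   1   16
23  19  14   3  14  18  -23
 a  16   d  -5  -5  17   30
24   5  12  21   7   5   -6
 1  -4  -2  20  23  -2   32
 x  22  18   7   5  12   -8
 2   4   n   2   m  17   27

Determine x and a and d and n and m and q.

x = 12, a = 6, d = 9, n = 9, m = 7, q = 17

Rows 2 and 4 both sum to 68, so that's the common total.
The known cells in row 1 total 51, leaving 68 − 51 = 17 for the blank.
The known cells in column 5 total 61, leaving 68 − 61 = 7 for the blank.
The known cells in row 7 total 59, leaving 68 − 59 = 9 for the blank.
The known cells in row 6 total 56, leaving 68 − 56 = 12 for the blank.
The known cells in column 1 total 62, leaving 68 − 62 = 6 for the blank.
The known cells in row 3 total 59, leaving 68 − 59 = 9 for the blank.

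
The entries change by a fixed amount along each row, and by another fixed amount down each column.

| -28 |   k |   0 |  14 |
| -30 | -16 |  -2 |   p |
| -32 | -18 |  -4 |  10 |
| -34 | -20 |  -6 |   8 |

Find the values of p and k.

Along each row the entries change by 14 per step; down each column they change by -2.
Row 2: from -30 at column 1, stepping by 14 to column 4 gives 12.
Row 1: from -28 at column 1, stepping by 14 to column 2 gives -14.

p = 12, k = -14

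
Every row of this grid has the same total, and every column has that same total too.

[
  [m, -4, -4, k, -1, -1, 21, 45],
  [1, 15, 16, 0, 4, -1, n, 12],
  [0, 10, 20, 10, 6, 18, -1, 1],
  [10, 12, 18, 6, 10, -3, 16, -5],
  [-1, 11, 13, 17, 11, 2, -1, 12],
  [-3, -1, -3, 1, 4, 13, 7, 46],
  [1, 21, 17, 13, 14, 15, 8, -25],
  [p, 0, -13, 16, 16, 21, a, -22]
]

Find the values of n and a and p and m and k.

n = 17, a = -3, p = 49, m = 7, k = 1

Rows 3 and 4 both sum to 64, so that's the common total.
Column 4 has 0 + 10 + 6 + 17 + 1 + 13 + 16 = 63; the blank must be 64 − 63 = 1.
Row 1 has -4 − 4 + 1 − 1 − 1 + 21 + 45 = 57; the blank must be 64 − 57 = 7.
Column 1 has 7 + 1 + 0 + 10 − 1 − 3 + 1 = 15; the blank must be 64 − 15 = 49.
Row 8 has 49 + 0 − 13 + 16 + 16 + 21 − 22 = 67; the blank must be 64 − 67 = -3.
Row 2 has 1 + 15 + 16 + 0 + 4 − 1 + 12 = 47; the blank must be 64 − 47 = 17.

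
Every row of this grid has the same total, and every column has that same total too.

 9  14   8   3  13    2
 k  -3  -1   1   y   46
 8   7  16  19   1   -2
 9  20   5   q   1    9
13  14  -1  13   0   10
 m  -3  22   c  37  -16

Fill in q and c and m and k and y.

Rows 1 and 3 both sum to 49, so that's the common total.
Column 5 has 13 + 1 + 1 + 0 + 37 = 52; the blank must be 49 − 52 = -3.
Row 2 has -3 − 1 + 1 − 3 + 46 = 40; the blank must be 49 − 40 = 9.
Row 4 has 9 + 20 + 5 + 1 + 9 = 44; the blank must be 49 − 44 = 5.
Column 1 has 9 + 9 + 8 + 9 + 13 = 48; the blank must be 49 − 48 = 1.
Row 6 has 1 − 3 + 22 + 37 − 16 = 41; the blank must be 49 − 41 = 8.

q = 5, c = 8, m = 1, k = 9, y = -3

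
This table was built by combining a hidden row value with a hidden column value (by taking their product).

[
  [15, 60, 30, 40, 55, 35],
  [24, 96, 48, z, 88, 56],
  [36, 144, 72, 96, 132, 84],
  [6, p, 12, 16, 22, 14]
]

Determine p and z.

Each row is a constant multiple of every other row — this is a multiplication table with the headers hidden.
Row 4 is 6/15 = 2/5 times row 1, so its entry in column 2 is 60 × 2/5 = 24.
Row 2 is 24/15 = 8/5 times row 1, so its entry in column 4 is 40 × 8/5 = 64.

p = 24, z = 64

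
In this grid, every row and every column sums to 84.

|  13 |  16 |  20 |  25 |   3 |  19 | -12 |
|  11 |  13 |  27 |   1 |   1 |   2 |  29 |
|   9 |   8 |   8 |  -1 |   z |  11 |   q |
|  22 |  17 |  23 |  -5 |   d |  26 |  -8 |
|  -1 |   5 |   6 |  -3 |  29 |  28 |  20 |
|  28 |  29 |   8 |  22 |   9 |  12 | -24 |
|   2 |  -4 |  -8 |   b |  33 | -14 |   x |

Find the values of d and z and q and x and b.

d = 9, z = 0, q = 49, x = 30, b = 45

Row 4 has 22 + 17 + 23 − 5 + 26 − 8 = 75; the blank must be 84 − 75 = 9.
Column 5 has 3 + 1 + 9 + 29 + 9 + 33 = 84; the blank must be 84 − 84 = 0.
Row 3 has 9 + 8 + 8 − 1 + 0 + 11 = 35; the blank must be 84 − 35 = 49.
Column 7 has -12 + 29 + 49 − 8 + 20 − 24 = 54; the blank must be 84 − 54 = 30.
Row 7 has 2 − 4 − 8 + 33 − 14 + 30 = 39; the blank must be 84 − 39 = 45.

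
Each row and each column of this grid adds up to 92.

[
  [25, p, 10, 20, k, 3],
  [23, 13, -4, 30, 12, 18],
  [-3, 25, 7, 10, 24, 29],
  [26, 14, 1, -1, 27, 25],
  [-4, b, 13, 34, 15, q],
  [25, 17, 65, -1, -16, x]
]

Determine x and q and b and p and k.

The known cells in row 6 total 90, leaving 92 − 90 = 2 for the blank.
The known cells in column 5 total 62, leaving 92 − 62 = 30 for the blank.
The known cells in row 1 total 88, leaving 92 − 88 = 4 for the blank.
The known cells in column 6 total 77, leaving 92 − 77 = 15 for the blank.
The known cells in row 5 total 73, leaving 92 − 73 = 19 for the blank.

x = 2, q = 15, b = 19, p = 4, k = 30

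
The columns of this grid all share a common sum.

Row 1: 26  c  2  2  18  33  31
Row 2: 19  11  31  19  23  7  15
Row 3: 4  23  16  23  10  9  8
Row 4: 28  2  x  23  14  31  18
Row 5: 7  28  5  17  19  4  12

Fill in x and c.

The complete columns each total 84.
Column 3 is missing 84 − 54 = 30 (since 2 + 31 + 16 + 5 = 54).
Column 2 is missing 84 − 64 = 20 (since 11 + 23 + 2 + 28 = 64).

x = 30, c = 20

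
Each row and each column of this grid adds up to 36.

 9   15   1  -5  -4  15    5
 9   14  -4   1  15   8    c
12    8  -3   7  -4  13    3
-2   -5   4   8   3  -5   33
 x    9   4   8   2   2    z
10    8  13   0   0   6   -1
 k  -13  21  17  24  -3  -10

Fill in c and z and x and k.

c = -7, z = 13, x = -2, k = 0

Row 2 has 9 + 14 − 4 + 1 + 15 + 8 = 43; the blank must be 36 − 43 = -7.
Column 7 has 5 − 7 + 3 + 33 − 1 − 10 = 23; the blank must be 36 − 23 = 13.
Row 5 has 9 + 4 + 8 + 2 + 2 + 13 = 38; the blank must be 36 − 38 = -2.
Row 7 has -13 + 21 + 17 + 24 − 3 − 10 = 36; the blank must be 36 − 36 = 0.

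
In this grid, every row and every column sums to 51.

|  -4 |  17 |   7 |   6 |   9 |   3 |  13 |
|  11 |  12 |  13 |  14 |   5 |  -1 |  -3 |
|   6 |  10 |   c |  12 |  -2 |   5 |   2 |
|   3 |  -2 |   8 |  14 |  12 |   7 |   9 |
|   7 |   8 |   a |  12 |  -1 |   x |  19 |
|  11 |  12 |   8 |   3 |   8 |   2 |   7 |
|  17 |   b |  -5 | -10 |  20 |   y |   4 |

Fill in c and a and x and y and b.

Column 2: 17 + 12 + 10 − 2 + 8 + 12 = 57, so its missing entry is 51 − 57 = -6.
Row 7: 17 − 6 − 5 − 10 + 20 + 4 = 20, so its missing entry is 51 − 20 = 31.
Column 6: 3 − 1 + 5 + 7 + 2 + 31 = 47, so its missing entry is 51 − 47 = 4.
Row 5: 7 + 8 + 12 − 1 + 4 + 19 = 49, so its missing entry is 51 − 49 = 2.
Row 3: 6 + 10 + 12 − 2 + 5 + 2 = 33, so its missing entry is 51 − 33 = 18.

c = 18, a = 2, x = 4, y = 31, b = -6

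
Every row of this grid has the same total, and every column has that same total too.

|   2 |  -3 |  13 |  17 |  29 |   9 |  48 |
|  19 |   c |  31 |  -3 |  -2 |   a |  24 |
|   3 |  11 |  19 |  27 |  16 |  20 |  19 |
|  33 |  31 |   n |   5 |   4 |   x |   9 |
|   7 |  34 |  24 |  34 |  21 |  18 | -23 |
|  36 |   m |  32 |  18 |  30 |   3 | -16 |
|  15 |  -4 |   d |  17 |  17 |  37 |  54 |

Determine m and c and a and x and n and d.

Rows 1 and 3 both sum to 115, so that's the common total.
The known cells in row 7 total 136, leaving 115 − 136 = -21 for the blank.
The known cells in row 6 total 103, leaving 115 − 103 = 12 for the blank.
The known cells in column 2 total 81, leaving 115 − 81 = 34 for the blank.
The known cells in row 2 total 103, leaving 115 − 103 = 12 for the blank.
The known cells in column 3 total 98, leaving 115 − 98 = 17 for the blank.
The known cells in row 4 total 99, leaving 115 − 99 = 16 for the blank.

m = 12, c = 34, a = 12, x = 16, n = 17, d = -21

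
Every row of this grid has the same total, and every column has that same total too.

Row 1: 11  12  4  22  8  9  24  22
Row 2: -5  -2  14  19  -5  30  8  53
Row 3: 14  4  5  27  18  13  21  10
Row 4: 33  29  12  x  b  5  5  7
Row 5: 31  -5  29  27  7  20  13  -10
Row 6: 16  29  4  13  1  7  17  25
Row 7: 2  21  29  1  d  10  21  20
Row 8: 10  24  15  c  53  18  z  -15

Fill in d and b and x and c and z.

Rows 1 and 2 both sum to 112, so that's the common total.
The known cells in row 7 total 104, leaving 112 − 104 = 8 for the blank.
The known cells in column 5 total 90, leaving 112 − 90 = 22 for the blank.
The known cells in column 7 total 109, leaving 112 − 109 = 3 for the blank.
The known cells in row 8 total 108, leaving 112 − 108 = 4 for the blank.
The known cells in row 4 total 113, leaving 112 − 113 = -1 for the blank.

d = 8, b = 22, x = -1, c = 4, z = 3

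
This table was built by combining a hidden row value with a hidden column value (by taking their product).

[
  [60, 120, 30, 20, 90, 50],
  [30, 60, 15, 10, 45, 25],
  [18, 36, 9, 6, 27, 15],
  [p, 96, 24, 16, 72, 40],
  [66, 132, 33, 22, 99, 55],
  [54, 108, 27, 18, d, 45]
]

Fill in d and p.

Each row is a constant multiple of every other row — this is a multiplication table with the headers hidden.
Row 6 is 45/50 = 9/10 times row 1, so its entry in column 5 is 90 × 9/10 = 81.
Row 4 is 40/50 = 4/5 times row 1, so its entry in column 1 is 60 × 4/5 = 48.

d = 81, p = 48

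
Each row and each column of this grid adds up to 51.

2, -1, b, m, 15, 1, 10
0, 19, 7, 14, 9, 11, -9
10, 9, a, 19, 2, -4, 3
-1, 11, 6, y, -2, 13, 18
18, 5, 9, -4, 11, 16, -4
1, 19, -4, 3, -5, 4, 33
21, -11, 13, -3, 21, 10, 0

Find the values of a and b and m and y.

Row 4 has -1 + 11 + 6 − 2 + 13 + 18 = 45; the blank must be 51 − 45 = 6.
Column 4 has 14 + 19 + 6 − 4 + 3 − 3 = 35; the blank must be 51 − 35 = 16.
Row 1 has 2 − 1 + 16 + 15 + 1 + 10 = 43; the blank must be 51 − 43 = 8.
Row 3 has 10 + 9 + 19 + 2 − 4 + 3 = 39; the blank must be 51 − 39 = 12.

a = 12, b = 8, m = 16, y = 6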